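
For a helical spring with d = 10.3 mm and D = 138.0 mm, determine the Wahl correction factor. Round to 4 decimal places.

C = D/d = 138.0/10.3 = 13.3981
K_W = (4C−1)/(4C−4) + 0.615/C = 52.592/49.592 + 0.0459 = 1.1064

1.1064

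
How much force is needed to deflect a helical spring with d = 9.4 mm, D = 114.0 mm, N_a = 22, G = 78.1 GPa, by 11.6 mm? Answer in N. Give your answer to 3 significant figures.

27.1 N

k = Gd⁴/(8D³N_a) = (78.1×10³)(9.4⁴)/(8·114.0³·22) = 2.3385 N/mm
F = k·δ = 2.3385 × 11.6 = 27.126 N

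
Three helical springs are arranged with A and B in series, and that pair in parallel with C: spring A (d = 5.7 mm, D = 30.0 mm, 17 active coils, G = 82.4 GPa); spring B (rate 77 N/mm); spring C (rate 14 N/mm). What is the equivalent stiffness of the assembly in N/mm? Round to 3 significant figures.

k_A = Gd⁴/(8D³N_a) = (82.4×10³)(5.7⁴)/(8·30.0³·17) = 23.688 N/mm
Springs A,B series: k_AB = 1/(1/23.688+1/77) = 18.115 N/mm; parallel with C: k_eq = 18.115+14 = 32.115 N/mm

32.1 N/mm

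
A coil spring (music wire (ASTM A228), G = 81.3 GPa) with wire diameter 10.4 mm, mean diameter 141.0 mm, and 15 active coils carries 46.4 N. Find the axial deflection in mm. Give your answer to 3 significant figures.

16.4 mm

k = Gd⁴/(8D³N_a) = (81.3×10³)(10.4⁴)/(8·141.0³·15) = 2.8274 N/mm
δ = F/k = 46.4 / 2.8274 = 16.411 mm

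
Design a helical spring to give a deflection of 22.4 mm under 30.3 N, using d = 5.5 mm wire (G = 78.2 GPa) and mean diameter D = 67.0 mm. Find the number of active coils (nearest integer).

22

Required rate k = F/δ = 30.3/22.4 = 1.3527 N/mm
N_a = Gd⁴/(8D³k) = (78.2×10³ × 5.5⁴)/(8 × 67.0³ × 1.3527)
    = 7.15579e+07 / 3.25469e+06 = 21.99 → 22 coils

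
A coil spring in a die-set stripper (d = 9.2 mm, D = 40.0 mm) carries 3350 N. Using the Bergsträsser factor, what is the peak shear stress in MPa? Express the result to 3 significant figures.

Spring index C = D/d = 40.0/9.2 = 4.3478
K_B = (4C+2)/(4C−3) = 19.391/14.391 = 1.3474
τ₀ = 8FD/(πd³) = 8·3350·40.0/(π·9.2³) = 1.072e+06/2446.3 = 438.21 MPa
τ_max = K·τ₀ = 1.3474 × 438.21 = 590.46 MPa

590 MPa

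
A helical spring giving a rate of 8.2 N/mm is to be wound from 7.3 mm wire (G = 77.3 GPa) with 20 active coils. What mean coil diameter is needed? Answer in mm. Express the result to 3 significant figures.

D = (Gd⁴/(8N_a·k))^(1/3) = (77.3×10³·7.3⁴/(8·20·8.2))^(1/3)
  = (167316)^(1/3) = 55.1035 mm

55.1 mm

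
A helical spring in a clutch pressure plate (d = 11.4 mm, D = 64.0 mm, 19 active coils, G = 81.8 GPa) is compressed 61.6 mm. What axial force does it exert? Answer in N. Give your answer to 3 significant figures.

2140 N

k = Gd⁴/(8D³N_a) = (81.8×10³)(11.4⁴)/(8·64.0³·19) = 34.673 N/mm
F = k·δ = 34.673 × 61.6 = 2135.8 N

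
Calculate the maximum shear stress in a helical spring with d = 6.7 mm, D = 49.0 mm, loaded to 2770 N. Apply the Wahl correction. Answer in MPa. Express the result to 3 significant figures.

Spring index C = D/d = 49.0/6.7 = 7.3134
K_W = (4C−1)/(4C−4) + 0.615/C = 28.254/25.254 + 0.0841 = 1.2029
τ₀ = 8FD/(πd³) = 8·2770·49.0/(π·6.7³) = 1.08584e+06/944.87 = 1149.2 MPa
τ_max = K·τ₀ = 1.2029 × 1149.2 = 1382.3 MPa

1380 MPa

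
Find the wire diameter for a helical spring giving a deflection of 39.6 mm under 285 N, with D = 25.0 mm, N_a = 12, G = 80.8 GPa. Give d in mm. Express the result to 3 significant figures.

Required rate k = F/δ = 285/39.6 = 7.197 N/mm
d = (8D³N_a·k / G)^(1/4) = (8·25.0³·12·7.197 / (80.8×10³))^0.25
  = (133.61)^0.25 = 3.3998 mm

3.40 mm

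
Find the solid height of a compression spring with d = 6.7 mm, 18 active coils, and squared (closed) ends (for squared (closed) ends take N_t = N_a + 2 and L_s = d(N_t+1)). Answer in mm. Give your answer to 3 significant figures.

141 mm

squared (closed) ends: N_t = N_a + 2 = 18 + 2 = 20
L_s = d·(N_t+1) = 6.7 × 21 = 140.7 mm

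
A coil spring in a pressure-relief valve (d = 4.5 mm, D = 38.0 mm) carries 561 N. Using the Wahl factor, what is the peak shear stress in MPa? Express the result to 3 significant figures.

Spring index C = D/d = 38.0/4.5 = 8.4444
K_W = (4C−1)/(4C−4) + 0.615/C = 32.778/29.778 + 0.0728 = 1.1736
τ₀ = 8FD/(πd³) = 8·561·38.0/(π·4.5³) = 170544/286.28 = 595.73 MPa
τ_max = K·τ₀ = 1.1736 × 595.73 = 699.13 MPa

699 MPa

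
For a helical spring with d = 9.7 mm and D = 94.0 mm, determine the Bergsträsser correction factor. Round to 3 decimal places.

C = D/d = 94.0/9.7 = 9.6907
K_B = (4C+2)/(4C−3) = 40.763/35.763 = 1.1398

1.140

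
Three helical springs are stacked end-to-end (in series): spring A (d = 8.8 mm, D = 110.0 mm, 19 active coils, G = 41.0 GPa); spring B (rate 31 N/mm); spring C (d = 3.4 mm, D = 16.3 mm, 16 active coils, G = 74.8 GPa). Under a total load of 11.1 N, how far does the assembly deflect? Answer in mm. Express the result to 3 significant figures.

k_A = Gd⁴/(8D³N_a) = (41.0×10³)(8.8⁴)/(8·110.0³·19) = 1.2153 N/mm
k_C = Gd⁴/(8D³N_a) = (74.8×10³)(3.4⁴)/(8·16.3³·16) = 18.032 N/mm
Series: 1/k_eq = 1/1.2153 + 1/31 + 1/18.032 = 0.91054; k_eq = 1.0983 N/mm
δ = F/k_eq = 11.1/1.0983 = 10.107 mm

10.1 mm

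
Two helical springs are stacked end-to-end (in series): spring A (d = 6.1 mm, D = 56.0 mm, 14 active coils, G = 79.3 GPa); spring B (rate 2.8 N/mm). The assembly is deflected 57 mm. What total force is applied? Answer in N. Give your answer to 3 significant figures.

106 N

k_A = Gd⁴/(8D³N_a) = (79.3×10³)(6.1⁴)/(8·56.0³·14) = 5.5823 N/mm
Series: 1/k_eq = 1/5.5823 + 1/2.8 = 0.53628; k_eq = 1.8647 N/mm
F = k_eq·δ = 1.8647·57 = 106.29 N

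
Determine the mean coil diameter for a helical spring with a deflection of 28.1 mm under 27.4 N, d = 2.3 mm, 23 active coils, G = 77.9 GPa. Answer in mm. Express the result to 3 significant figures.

Required rate k = F/δ = 27.4/28.1 = 0.97509 N/mm
D = (Gd⁴/(8N_a·k))^(1/3) = (77.9×10³·2.3⁴/(8·23·0.97509))^(1/3)
  = (12150.3)^(1/3) = 22.9895 mm

23.0 mm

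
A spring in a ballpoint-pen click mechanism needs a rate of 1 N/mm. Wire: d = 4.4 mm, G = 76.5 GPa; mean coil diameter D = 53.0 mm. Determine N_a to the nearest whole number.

N_a = Gd⁴/(8D³k) = (76.5×10³ × 4.4⁴)/(8 × 53.0³ × 1)
    = 2.86729e+07 / 1.19102e+06 = 24.07 → 24 coils

24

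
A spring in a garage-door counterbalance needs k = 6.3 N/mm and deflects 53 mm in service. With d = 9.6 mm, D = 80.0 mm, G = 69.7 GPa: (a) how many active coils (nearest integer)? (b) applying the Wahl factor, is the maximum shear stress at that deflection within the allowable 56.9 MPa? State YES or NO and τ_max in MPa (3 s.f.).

N_a = Gd⁴/(8D³k) = (69.7×10³)(9.6⁴)/(8·80.0³·6.3) = 22.94 → N_a = 23
Actual rate k = Gd⁴/(8D³·23) = 6.2839 N/mm
Working load F = kδ = 6.2839·53 = 333.05 N
C = 80.0/9.6 = 8.3333; K_W = (4C−1)/(4C−4)+0.615/C = 1.1761
τ_max = K_W·8FD/(πd³) = 1.1761·76.687 = 90.19 MPa
τ_max > 56.9 MPa → exceeds allowable

(a) 23 coils; (b) NO, τ_max = 90.2 MPa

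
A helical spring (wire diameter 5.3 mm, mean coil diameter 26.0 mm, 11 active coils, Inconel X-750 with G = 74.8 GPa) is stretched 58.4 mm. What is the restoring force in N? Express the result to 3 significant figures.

2230 N

k = Gd⁴/(8D³N_a) = (74.8×10³)(5.3⁴)/(8·26.0³·11) = 38.159 N/mm
F = k·δ = 38.159 × 58.4 = 2228.5 N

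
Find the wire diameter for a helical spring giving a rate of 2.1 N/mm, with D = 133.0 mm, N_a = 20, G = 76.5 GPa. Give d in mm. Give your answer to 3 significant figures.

10.1 mm

d = (8D³N_a·k / G)^(1/4) = (8·133.0³·20·2.1 / (76.5×10³))^0.25
  = (10333)^0.25 = 10.0823 mm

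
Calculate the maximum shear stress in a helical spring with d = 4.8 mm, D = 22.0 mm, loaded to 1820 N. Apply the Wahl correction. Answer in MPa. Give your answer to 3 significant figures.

1240 MPa

Spring index C = D/d = 22.0/4.8 = 4.5833
K_W = (4C−1)/(4C−4) + 0.615/C = 17.333/14.333 + 0.1342 = 1.3435
τ₀ = 8FD/(πd³) = 8·1820·22.0/(π·4.8³) = 320320/347.44 = 921.96 MPa
τ_max = K·τ₀ = 1.3435 × 921.96 = 1238.6 MPa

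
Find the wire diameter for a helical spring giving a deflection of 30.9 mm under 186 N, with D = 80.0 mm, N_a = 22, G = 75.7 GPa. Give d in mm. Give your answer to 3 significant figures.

Required rate k = F/δ = 186/30.9 = 6.0194 N/mm
d = (8D³N_a·k / G)^(1/4) = (8·80.0³·22·6.0194 / (75.7×10³))^0.25
  = (7165.4)^0.25 = 9.2005 mm

9.20 mm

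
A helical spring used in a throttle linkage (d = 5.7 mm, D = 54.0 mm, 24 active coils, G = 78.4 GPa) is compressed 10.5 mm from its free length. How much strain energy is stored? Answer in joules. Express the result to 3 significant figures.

0.151 J

k = Gd⁴/(8D³N_a) = (78.4×10³)(5.7⁴)/(8·54.0³·24) = 2.7374 N/mm
U = ½kδ² = 0.5 × 2.7374 × 10.5² = 150.9 N·mm = 0.1509 J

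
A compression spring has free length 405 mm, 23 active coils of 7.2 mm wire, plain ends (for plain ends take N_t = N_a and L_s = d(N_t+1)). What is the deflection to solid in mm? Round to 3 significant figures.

232 mm

N_t = 23; L_s = 7.2·24 = 172.8 mm
δ_solid = L₀ − L_s = 405 − 172.8 = 232.2 mm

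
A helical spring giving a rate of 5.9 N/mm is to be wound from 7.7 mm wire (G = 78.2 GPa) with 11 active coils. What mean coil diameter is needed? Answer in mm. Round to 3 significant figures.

D = (Gd⁴/(8N_a·k))^(1/3) = (78.2×10³·7.7⁴/(8·11·5.9))^(1/3)
  = (529462)^(1/3) = 80.8993 mm

80.9 mm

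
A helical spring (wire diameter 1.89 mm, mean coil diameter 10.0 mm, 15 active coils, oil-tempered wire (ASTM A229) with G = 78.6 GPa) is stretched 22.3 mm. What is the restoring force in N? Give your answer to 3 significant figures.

186 N

k = Gd⁴/(8D³N_a) = (78.6×10³)(1.89⁴)/(8·10.0³·15) = 8.3577 N/mm
F = k·δ = 8.3577 × 22.3 = 186.38 N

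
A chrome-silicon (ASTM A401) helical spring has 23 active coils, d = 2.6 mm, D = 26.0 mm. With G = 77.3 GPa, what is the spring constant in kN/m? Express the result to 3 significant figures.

1.09 kN/m

k = Gd⁴/(8D³N_a) = (77.3×10³ × 2.6⁴) / (8 × 26.0³ × 23)
  = 3.53242e+06 / 3.23398e+06 = 1.0923 N/mm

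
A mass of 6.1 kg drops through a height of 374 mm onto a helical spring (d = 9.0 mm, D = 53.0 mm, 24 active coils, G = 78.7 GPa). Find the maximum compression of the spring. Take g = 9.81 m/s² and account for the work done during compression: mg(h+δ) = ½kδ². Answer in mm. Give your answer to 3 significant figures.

k = Gd⁴/(8D³N_a) = (78.7×10³)(9.0⁴)/(8·53.0³·24) = 18.064 N/mm
W = mg = 6.1 × 9.81 = 59.841 N
½kδ² − Wδ − Wh = 0 → δ = (W + √(W² + 2kWh))/k
δ = (59.841 + √(3580.9 + 808568))/18.064 = (59.841 + 901.19)/18.064 = 53.201 mm

53.2 mm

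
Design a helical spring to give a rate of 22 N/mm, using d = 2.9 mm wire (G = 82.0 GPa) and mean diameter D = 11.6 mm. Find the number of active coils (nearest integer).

21

N_a = Gd⁴/(8D³k) = (82.0×10³ × 2.9⁴)/(8 × 11.6³ × 22)
    = 5.7997e+06 / 274718 = 21.11 → 21 coils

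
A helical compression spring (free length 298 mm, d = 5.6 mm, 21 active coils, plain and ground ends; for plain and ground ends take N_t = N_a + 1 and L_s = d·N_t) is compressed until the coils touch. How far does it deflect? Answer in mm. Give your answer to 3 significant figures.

N_t = 22; L_s = 5.6·22 = 123.2 mm
δ_solid = L₀ − L_s = 298 − 123.2 = 174.8 mm

175 mm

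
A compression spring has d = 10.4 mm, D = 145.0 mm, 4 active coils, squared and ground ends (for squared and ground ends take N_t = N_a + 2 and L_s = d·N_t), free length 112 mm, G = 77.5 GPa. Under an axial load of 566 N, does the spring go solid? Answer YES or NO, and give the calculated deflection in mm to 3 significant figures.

YES, δ = 60.9 mm

k = Gd⁴/(8D³N_a) = (77.5×10³)(10.4⁴)/(8·145.0³·4) = 9.2935 N/mm
N_t = 6; L_s = 10.4·6 = 62.4 mm; δ_solid = L₀ − L_s = 112 − 62.4 = 49.6 mm
δ = F/k = 566/9.2935 = 60.903 mm
δ ≥ δ_solid → spring goes solid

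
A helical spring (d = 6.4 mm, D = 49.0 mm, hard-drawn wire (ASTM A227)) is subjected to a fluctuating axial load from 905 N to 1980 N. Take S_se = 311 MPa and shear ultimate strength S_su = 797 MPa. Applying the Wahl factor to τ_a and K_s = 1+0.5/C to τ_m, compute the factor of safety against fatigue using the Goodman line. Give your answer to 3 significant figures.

C = D/d = 49.0/6.4 = 7.6562; K_W = (4C−1)/(4C−4)+0.615/C = 1.1930; K_s = 1+0.5/C = 1.0653
F_a = (F_max−F_min)/2 = 537.5 N; F_m = (F_max+F_min)/2 = 1442.5 N
τ_a = K_W·8F_aD/(πd³) = 1.1930 × 255.84 = 305.22 MPa
τ_m = K_s·8F_mD/(πd³) = 1.0653 × 686.61 = 731.45 MPa
Goodman: 1/n_f = τ_a/S_se + τ_m/S_su = 305.22/311 + 731.45/797 = 0.98142 + 0.91776 = 1.8992
n_f = 1/1.8992 = 0.5265

0.527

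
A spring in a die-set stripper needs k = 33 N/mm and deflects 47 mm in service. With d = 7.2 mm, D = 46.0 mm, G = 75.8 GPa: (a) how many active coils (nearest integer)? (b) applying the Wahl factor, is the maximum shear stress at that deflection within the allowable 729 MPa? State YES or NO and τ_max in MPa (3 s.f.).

(a) 8 coils; (b) YES, τ_max = 596 MPa

N_a = Gd⁴/(8D³k) = (75.8×10³)(7.2⁴)/(8·46.0³·33) = 7.927 → N_a = 8
Actual rate k = Gd⁴/(8D³·8) = 32.7 N/mm
Working load F = kδ = 32.7·47 = 1536.9 N
C = 46.0/7.2 = 6.3889; K_W = (4C−1)/(4C−4)+0.615/C = 1.2354
τ_max = K_W·8FD/(πd³) = 1.2354·482.33 = 595.89 MPa
τ_max ≤ 729 MPa → acceptable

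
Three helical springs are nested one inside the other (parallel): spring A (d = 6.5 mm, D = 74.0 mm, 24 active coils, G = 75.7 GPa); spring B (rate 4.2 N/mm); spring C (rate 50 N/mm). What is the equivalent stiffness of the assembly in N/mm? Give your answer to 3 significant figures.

55.9 N/mm

k_A = Gd⁴/(8D³N_a) = (75.7×10³)(6.5⁴)/(8·74.0³·24) = 1.7368 N/mm
Parallel: k_eq = 1.7368 + 4.2 + 50 = 55.937 N/mm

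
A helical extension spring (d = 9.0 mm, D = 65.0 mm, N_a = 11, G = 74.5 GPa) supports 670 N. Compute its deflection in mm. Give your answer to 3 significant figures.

k = Gd⁴/(8D³N_a) = (74.5×10³)(9.0⁴)/(8·65.0³·11) = 20.226 N/mm
δ = F/k = 670 / 20.226 = 33.126 mm

33.1 mm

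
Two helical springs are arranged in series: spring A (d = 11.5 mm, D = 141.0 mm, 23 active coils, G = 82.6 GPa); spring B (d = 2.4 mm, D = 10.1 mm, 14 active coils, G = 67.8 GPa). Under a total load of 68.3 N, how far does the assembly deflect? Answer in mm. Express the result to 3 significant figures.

27.9 mm

k_A = Gd⁴/(8D³N_a) = (82.6×10³)(11.5⁴)/(8·141.0³·23) = 2.8009 N/mm
k_B = Gd⁴/(8D³N_a) = (67.8×10³)(2.4⁴)/(8·10.1³·14) = 19.494 N/mm
Series: 1/k_eq = 1/2.8009 + 1/19.494 = 0.40833; k_eq = 2.449 N/mm
δ = F/k_eq = 68.3/2.449 = 27.889 mm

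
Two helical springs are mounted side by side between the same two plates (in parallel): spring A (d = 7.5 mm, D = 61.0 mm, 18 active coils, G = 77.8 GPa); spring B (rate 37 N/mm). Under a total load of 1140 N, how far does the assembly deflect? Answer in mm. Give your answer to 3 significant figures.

k_A = Gd⁴/(8D³N_a) = (77.8×10³)(7.5⁴)/(8·61.0³·18) = 7.5313 N/mm
Parallel: k_eq = 7.5313 + 37 = 44.531 N/mm
δ = F/k_eq = 1140/44.531 = 25.6 mm

25.6 mm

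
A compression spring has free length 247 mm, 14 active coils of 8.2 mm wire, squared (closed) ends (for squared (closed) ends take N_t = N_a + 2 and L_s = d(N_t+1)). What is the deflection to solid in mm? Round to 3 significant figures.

108 mm

N_t = 16; L_s = 8.2·17 = 139.4 mm
δ_solid = L₀ − L_s = 247 − 139.4 = 107.6 mm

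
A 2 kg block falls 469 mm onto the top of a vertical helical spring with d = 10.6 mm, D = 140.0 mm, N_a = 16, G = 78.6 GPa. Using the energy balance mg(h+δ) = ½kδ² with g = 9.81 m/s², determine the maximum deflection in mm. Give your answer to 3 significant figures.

k = Gd⁴/(8D³N_a) = (78.6×10³)(10.6⁴)/(8·140.0³·16) = 2.8252 N/mm
W = mg = 2 × 9.81 = 19.62 N
½kδ² − Wδ − Wh = 0 → δ = (W + √(W² + 2kWh))/k
δ = (19.62 + √(384.94 + 51994.1))/2.8252 = (19.62 + 228.86)/2.8252 = 87.952 mm

88.0 mm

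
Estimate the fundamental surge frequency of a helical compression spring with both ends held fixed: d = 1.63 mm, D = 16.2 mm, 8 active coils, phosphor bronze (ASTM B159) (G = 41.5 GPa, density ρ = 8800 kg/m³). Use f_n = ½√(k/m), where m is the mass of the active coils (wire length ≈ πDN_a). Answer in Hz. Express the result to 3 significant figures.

k = Gd⁴/(8D³N_a) = (41.5×10³)(1.63⁴)/(8·16.2³·8) = 1.0766 N/mm = 1076.6 N/m
Wire length L = πDN_a = π·16.2·8 = 407.15 mm
m = ρ·(πd²/4)·L = 8800 × 2.0867×10⁻⁶ m² × 0.40715 m = 0.0074766 kg
f_n = ½√(k/m) = 0.5·√(1076.6/0.0074766) = 0.5·√(1.44e+05) = 189.74 Hz

190 Hz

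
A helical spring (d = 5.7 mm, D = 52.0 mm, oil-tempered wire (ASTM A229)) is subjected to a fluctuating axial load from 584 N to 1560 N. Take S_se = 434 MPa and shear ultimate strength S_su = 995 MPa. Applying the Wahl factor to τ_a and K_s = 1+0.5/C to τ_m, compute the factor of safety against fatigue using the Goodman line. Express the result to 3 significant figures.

0.573

C = D/d = 52.0/5.7 = 9.1228; K_W = (4C−1)/(4C−4)+0.615/C = 1.1597; K_s = 1+0.5/C = 1.0548
F_a = (F_max−F_min)/2 = 488 N; F_m = (F_max+F_min)/2 = 1072 N
τ_a = K_W·8F_aD/(πd³) = 1.1597 × 348.93 = 404.67 MPa
τ_m = K_s·8F_mD/(πd³) = 1.0548 × 766.5 = 808.51 MPa
Goodman: 1/n_f = τ_a/S_se + τ_m/S_su = 404.67/434 + 808.51/995 = 0.93242 + 0.81258 = 1.745
n_f = 1/1.745 = 0.5731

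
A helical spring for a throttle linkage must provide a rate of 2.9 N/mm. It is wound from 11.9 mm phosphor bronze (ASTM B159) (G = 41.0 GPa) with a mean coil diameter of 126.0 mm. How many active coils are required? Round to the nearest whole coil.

18

N_a = Gd⁴/(8D³k) = (41.0×10³ × 11.9⁴)/(8 × 126.0³ × 2.9)
    = 8.22189e+08 / 4.64087e+07 = 17.72 → 18 coils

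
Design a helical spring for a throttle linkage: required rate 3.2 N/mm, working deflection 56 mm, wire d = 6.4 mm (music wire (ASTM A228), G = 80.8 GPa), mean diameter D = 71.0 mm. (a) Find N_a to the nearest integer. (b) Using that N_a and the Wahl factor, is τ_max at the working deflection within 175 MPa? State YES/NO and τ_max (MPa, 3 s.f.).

(a) 15 coils; (b) YES, τ_max = 138 MPa

N_a = Gd⁴/(8D³k) = (80.8×10³)(6.4⁴)/(8·71.0³·3.2) = 14.8 → N_a = 15
Actual rate k = Gd⁴/(8D³·15) = 3.1563 N/mm
Working load F = kδ = 3.1563·56 = 176.75 N
C = 71.0/6.4 = 11.0938; K_W = (4C−1)/(4C−4)+0.615/C = 1.1297
τ_max = K_W·8FD/(πd³) = 1.1297·121.91 = 137.72 MPa
τ_max ≤ 175 MPa → acceptable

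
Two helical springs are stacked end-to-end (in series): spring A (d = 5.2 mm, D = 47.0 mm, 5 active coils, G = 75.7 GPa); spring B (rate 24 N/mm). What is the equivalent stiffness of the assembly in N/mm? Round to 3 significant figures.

k_A = Gd⁴/(8D³N_a) = (75.7×10³)(5.2⁴)/(8·47.0³·5) = 13.328 N/mm
Series: 1/k_eq = 1/13.328 + 1/24 = 0.1167; k_eq = 8.5691 N/mm

8.57 N/mm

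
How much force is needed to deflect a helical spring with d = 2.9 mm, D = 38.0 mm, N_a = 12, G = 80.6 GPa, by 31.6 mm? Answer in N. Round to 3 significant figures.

k = Gd⁴/(8D³N_a) = (80.6×10³)(2.9⁴)/(8·38.0³·12) = 1.0822 N/mm
F = k·δ = 1.0822 × 31.6 = 34.197 N

34.2 N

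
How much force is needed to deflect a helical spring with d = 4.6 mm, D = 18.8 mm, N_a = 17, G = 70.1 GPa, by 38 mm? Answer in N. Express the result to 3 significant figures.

k = Gd⁴/(8D³N_a) = (70.1×10³)(4.6⁴)/(8·18.8³·17) = 34.733 N/mm
F = k·δ = 34.733 × 38 = 1319.8 N

1320 N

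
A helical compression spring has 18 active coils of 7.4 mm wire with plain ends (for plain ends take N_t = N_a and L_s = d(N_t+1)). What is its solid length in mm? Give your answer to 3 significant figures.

141 mm

plain ends: N_t = N_a = 18
L_s = d·(N_t+1) = 7.4 × 19 = 140.6 mm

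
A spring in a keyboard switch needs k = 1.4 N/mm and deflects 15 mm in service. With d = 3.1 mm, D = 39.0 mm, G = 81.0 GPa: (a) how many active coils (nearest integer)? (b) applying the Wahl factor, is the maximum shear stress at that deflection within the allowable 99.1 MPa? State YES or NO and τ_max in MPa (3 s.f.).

(a) 11 coils; (b) YES, τ_max = 79.8 MPa

N_a = Gd⁴/(8D³k) = (81.0×10³)(3.1⁴)/(8·39.0³·1.4) = 11.26 → N_a = 11
Actual rate k = Gd⁴/(8D³·11) = 1.433 N/mm
Working load F = kδ = 1.433·15 = 21.495 N
C = 39.0/3.1 = 12.5806; K_W = (4C−1)/(4C−4)+0.615/C = 1.1136
τ_max = K_W·8FD/(πd³) = 1.1136·71.658 = 79.802 MPa
τ_max ≤ 99.1 MPa → acceptable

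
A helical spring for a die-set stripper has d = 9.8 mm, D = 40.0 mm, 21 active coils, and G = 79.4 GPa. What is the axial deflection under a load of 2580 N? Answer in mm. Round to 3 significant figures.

k = Gd⁴/(8D³N_a) = (79.4×10³)(9.8⁴)/(8·40.0³·21) = 68.114 N/mm
δ = F/k = 2580 / 68.114 = 37.878 mm

37.9 mm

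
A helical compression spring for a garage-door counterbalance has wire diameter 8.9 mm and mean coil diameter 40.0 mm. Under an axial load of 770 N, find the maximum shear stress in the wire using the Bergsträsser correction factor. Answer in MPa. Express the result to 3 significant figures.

Spring index C = D/d = 40.0/8.9 = 4.4944
K_B = (4C+2)/(4C−3) = 19.978/14.978 = 1.3338
τ₀ = 8FD/(πd³) = 8·770·40.0/(π·8.9³) = 246400/2214.7 = 111.26 MPa
τ_max = K·τ₀ = 1.3338 × 111.26 = 148.4 MPa

148 MPa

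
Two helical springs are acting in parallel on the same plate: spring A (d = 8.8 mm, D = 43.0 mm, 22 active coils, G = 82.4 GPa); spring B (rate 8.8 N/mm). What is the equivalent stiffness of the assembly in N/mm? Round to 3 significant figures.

44.1 N/mm

k_A = Gd⁴/(8D³N_a) = (82.4×10³)(8.8⁴)/(8·43.0³·22) = 35.313 N/mm
Parallel: k_eq = 35.313 + 8.8 = 44.113 N/mm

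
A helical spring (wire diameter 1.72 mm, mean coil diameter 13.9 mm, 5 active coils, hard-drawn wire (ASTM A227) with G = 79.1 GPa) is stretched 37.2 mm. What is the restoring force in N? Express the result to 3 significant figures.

240 N

k = Gd⁴/(8D³N_a) = (79.1×10³)(1.72⁴)/(8·13.9³·5) = 6.4445 N/mm
F = k·δ = 6.4445 × 37.2 = 239.73 N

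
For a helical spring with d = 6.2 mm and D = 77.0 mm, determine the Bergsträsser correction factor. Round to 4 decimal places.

1.1071

C = D/d = 77.0/6.2 = 12.4194
K_B = (4C+2)/(4C−3) = 51.677/46.677 = 1.1071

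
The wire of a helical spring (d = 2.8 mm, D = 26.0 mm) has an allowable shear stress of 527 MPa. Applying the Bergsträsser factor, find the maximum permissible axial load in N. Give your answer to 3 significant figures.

C = D/d = 26.0/2.8 = 9.2857
K_B = (4C+2)/(4C−3) = 39.143/34.143 = 1.1464
τ_max = K·8FD/(πd³) → F_max = τ_allow·πd³/(8DK)
F_max = 527·π·2.8³/(8·26.0·1.1464) = 36344/238.46 = 152.41 N

152 N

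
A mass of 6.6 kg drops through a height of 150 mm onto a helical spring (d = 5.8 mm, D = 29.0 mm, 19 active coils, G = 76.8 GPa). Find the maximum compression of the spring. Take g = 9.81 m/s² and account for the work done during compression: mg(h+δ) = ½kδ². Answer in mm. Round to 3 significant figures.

k = Gd⁴/(8D³N_a) = (76.8×10³)(5.8⁴)/(8·29.0³·19) = 23.444 N/mm
W = mg = 6.6 × 9.81 = 64.746 N
½kδ² − Wδ − Wh = 0 → δ = (W + √(W² + 2kWh))/k
δ = (64.746 + √(4192 + 455376))/23.444 = (64.746 + 677.91)/23.444 = 31.678 mm

31.7 mm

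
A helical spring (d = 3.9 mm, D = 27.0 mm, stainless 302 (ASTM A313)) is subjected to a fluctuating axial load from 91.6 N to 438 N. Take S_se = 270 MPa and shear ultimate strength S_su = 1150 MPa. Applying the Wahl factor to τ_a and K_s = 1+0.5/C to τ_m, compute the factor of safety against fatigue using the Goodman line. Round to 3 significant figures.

0.840

C = D/d = 27.0/3.9 = 6.9231; K_W = (4C−1)/(4C−4)+0.615/C = 1.2155; K_s = 1+0.5/C = 1.0722
F_a = (F_max−F_min)/2 = 173.2 N; F_m = (F_max+F_min)/2 = 264.8 N
τ_a = K_W·8F_aD/(πd³) = 1.2155 × 200.75 = 244 MPa
τ_m = K_s·8F_mD/(πd³) = 1.0722 × 306.92 = 329.09 MPa
Goodman: 1/n_f = τ_a/S_se + τ_m/S_su = 244/270 + 329.09/1150 = 0.90372 + 0.28616 = 1.1899
n_f = 1/1.1899 = 0.8404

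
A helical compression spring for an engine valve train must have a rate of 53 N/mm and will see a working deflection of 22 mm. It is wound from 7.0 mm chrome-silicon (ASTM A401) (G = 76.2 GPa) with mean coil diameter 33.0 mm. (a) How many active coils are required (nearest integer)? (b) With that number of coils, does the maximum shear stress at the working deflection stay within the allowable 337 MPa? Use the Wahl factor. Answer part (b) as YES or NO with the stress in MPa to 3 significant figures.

N_a = Gd⁴/(8D³k) = (76.2×10³)(7.0⁴)/(8·33.0³·53) = 12.01 → N_a = 12
Actual rate k = Gd⁴/(8D³·12) = 53.032 N/mm
Working load F = kδ = 53.032·22 = 1166.7 N
C = 33.0/7.0 = 4.7143; K_W = (4C−1)/(4C−4)+0.615/C = 1.3324
τ_max = K_W·8FD/(πd³) = 1.3324·285.84 = 380.84 MPa
τ_max > 337 MPa → exceeds allowable

(a) 12 coils; (b) NO, τ_max = 381 MPa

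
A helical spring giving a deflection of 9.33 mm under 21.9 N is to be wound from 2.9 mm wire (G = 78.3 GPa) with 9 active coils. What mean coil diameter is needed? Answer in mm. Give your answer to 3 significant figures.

32.0 mm

Required rate k = F/δ = 21.9/9.33 = 2.3473 N/mm
D = (Gd⁴/(8N_a·k))^(1/3) = (78.3×10³·2.9⁴/(8·9·2.3473))^(1/3)
  = (32768.7)^(1/3) = 32.0002 mm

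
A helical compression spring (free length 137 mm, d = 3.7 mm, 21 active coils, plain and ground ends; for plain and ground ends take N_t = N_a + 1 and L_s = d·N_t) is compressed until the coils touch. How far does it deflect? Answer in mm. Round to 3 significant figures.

N_t = 22; L_s = 3.7·22 = 81.4 mm
δ_solid = L₀ − L_s = 137 − 81.4 = 55.6 mm

55.6 mm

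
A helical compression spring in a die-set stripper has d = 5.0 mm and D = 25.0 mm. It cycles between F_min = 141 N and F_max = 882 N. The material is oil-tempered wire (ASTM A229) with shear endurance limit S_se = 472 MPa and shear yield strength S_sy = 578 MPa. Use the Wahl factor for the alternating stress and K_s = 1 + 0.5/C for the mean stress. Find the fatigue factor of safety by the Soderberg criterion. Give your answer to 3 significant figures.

0.981

C = D/d = 25.0/5.0 = 5.0000; K_W = (4C−1)/(4C−4)+0.615/C = 1.3105; K_s = 1+0.5/C = 1.1000
F_a = (F_max−F_min)/2 = 370.5 N; F_m = (F_max+F_min)/2 = 511.5 N
τ_a = K_W·8F_aD/(πd³) = 1.3105 × 188.69 = 247.28 MPa
τ_m = K_s·8F_mD/(πd³) = 1.1000 × 260.5 = 286.56 MPa
Soderberg: 1/n_f = τ_a/S_se + τ_m/S_sy = 247.28/472 + 286.56/578 = 0.52391 + 0.49577 = 1.0197
n_f = 1/1.0197 = 0.9807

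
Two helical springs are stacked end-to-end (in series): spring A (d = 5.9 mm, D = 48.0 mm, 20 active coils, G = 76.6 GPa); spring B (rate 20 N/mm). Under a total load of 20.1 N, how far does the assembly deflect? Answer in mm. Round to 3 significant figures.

k_A = Gd⁴/(8D³N_a) = (76.6×10³)(5.9⁴)/(8·48.0³·20) = 5.2456 N/mm
Series: 1/k_eq = 1/5.2456 + 1/20 = 0.24064; k_eq = 4.1556 N/mm
δ = F/k_eq = 20.1/4.1556 = 4.8368 mm

4.84 mm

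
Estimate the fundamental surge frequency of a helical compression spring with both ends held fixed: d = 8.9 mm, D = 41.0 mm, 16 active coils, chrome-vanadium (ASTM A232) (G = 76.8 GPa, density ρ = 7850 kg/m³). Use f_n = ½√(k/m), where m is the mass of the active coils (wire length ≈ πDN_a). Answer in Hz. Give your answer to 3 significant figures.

k = Gd⁴/(8D³N_a) = (76.8×10³)(8.9⁴)/(8·41.0³·16) = 54.621 N/mm = 54621 N/m
Wire length L = πDN_a = π·41.0·16 = 2060.9 mm
m = ρ·(πd²/4)·L = 7850 × 62.211×10⁻⁶ m² × 2.0609 m = 1.0065 kg
f_n = ½√(k/m) = 0.5·√(54621/1.0065) = 0.5·√(54271) = 116.48 Hz

116 Hz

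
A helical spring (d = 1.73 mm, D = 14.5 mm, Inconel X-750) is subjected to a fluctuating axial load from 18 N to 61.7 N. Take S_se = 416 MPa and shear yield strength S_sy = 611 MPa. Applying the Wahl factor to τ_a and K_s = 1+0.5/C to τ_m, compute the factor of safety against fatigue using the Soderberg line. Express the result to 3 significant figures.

1.07

C = D/d = 14.5/1.73 = 8.3815; K_W = (4C−1)/(4C−4)+0.615/C = 1.1750; K_s = 1+0.5/C = 1.0597
F_a = (F_max−F_min)/2 = 21.85 N; F_m = (F_max+F_min)/2 = 39.85 N
τ_a = K_W·8F_aD/(πd³) = 1.1750 × 155.82 = 183.08 MPa
τ_m = K_s·8F_mD/(πd³) = 1.0597 × 284.18 = 301.14 MPa
Soderberg: 1/n_f = τ_a/S_se + τ_m/S_sy = 183.08/416 + 301.14/611 = 0.44011 + 0.49286 = 0.93297
n_f = 1/0.93297 = 1.072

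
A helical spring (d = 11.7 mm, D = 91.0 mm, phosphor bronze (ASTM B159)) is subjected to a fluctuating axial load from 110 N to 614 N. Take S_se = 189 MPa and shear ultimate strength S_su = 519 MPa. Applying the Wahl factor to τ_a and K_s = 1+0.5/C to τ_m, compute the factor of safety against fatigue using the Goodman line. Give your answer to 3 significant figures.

C = D/d = 91.0/11.7 = 7.7778; K_W = (4C−1)/(4C−4)+0.615/C = 1.1897; K_s = 1+0.5/C = 1.0643
F_a = (F_max−F_min)/2 = 252 N; F_m = (F_max+F_min)/2 = 362 N
τ_a = K_W·8F_aD/(πd³) = 1.1897 × 36.461 = 43.378 MPa
τ_m = K_s·8F_mD/(πd³) = 1.0643 × 52.376 = 55.743 MPa
Goodman: 1/n_f = τ_a/S_se + τ_m/S_su = 43.378/189 + 55.743/519 = 0.22951 + 0.10740 = 0.33692
n_f = 1/0.33692 = 2.968

2.97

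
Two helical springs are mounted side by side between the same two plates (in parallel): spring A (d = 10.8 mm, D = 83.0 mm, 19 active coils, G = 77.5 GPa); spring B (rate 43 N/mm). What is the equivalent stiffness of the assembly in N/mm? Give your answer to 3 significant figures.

k_A = Gd⁴/(8D³N_a) = (77.5×10³)(10.8⁴)/(8·83.0³·19) = 12.132 N/mm
Parallel: k_eq = 12.132 + 43 = 55.132 N/mm

55.1 N/mm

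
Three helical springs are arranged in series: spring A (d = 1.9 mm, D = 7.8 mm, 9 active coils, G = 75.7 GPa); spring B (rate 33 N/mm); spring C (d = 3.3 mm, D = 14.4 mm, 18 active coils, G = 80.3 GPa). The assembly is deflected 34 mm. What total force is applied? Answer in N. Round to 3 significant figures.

k_A = Gd⁴/(8D³N_a) = (75.7×10³)(1.9⁴)/(8·7.8³·9) = 28.873 N/mm
k_C = Gd⁴/(8D³N_a) = (80.3×10³)(3.3⁴)/(8·14.4³·18) = 22.147 N/mm
Series: 1/k_eq = 1/28.873 + 1/33 + 1/22.147 = 0.11009; k_eq = 9.0835 N/mm
F = k_eq·δ = 9.0835·34 = 308.84 N

309 N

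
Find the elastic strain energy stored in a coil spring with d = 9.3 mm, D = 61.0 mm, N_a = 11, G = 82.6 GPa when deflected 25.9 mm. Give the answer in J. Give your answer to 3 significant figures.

10.4 J

k = Gd⁴/(8D³N_a) = (82.6×10³)(9.3⁴)/(8·61.0³·11) = 30.934 N/mm
U = ½kδ² = 0.5 × 30.934 × 25.9² = 10376 N·mm = 10.376 J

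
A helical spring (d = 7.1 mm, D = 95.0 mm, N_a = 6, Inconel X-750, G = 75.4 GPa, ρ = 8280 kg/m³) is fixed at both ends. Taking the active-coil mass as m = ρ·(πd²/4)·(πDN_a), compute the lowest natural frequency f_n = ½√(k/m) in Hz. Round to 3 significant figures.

44.5 Hz

k = Gd⁴/(8D³N_a) = (75.4×10³)(7.1⁴)/(8·95.0³·6) = 4.6558 N/mm = 4655.8 N/m
Wire length L = πDN_a = π·95.0·6 = 1790.7 mm
m = ρ·(πd²/4)·L = 8280 × 39.592×10⁻⁶ m² × 1.7907 m = 0.58703 kg
f_n = ½√(k/m) = 0.5·√(4655.8/0.58703) = 0.5·√(7931.1) = 44.528 Hz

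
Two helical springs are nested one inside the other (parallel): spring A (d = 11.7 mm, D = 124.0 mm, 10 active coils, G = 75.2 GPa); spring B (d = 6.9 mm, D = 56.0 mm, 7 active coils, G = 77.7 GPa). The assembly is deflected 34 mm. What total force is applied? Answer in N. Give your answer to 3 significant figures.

923 N

k_A = Gd⁴/(8D³N_a) = (75.2×10³)(11.7⁴)/(8·124.0³·10) = 9.2386 N/mm
k_B = Gd⁴/(8D³N_a) = (77.7×10³)(6.9⁴)/(8·56.0³·7) = 17.909 N/mm
Parallel: k_eq = 9.2386 + 17.909 = 27.147 N/mm
F = k_eq·δ = 27.147·34 = 923.01 N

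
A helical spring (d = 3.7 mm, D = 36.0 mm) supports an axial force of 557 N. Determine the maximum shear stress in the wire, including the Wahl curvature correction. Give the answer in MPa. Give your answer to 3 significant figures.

Spring index C = D/d = 36.0/3.7 = 9.7297
K_W = (4C−1)/(4C−4) + 0.615/C = 37.919/34.919 + 0.0632 = 1.1491
τ₀ = 8FD/(πd³) = 8·557·36.0/(π·3.7³) = 160416/159.13 = 1008.1 MPa
τ_max = K·τ₀ = 1.1491 × 1008.1 = 1158.4 MPa

1160 MPa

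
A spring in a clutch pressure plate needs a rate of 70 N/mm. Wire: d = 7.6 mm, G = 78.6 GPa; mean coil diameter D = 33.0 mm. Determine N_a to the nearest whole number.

13

N_a = Gd⁴/(8D³k) = (78.6×10³ × 7.6⁴)/(8 × 33.0³ × 70)
    = 2.62227e+08 / 2.01247e+07 = 13.03 → 13 coils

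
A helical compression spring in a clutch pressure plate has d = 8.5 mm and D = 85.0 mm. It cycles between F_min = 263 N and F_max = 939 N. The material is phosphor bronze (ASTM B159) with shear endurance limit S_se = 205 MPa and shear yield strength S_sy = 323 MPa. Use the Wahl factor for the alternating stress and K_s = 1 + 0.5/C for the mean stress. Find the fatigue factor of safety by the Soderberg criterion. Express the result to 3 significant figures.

C = D/d = 85.0/8.5 = 10.0000; K_W = (4C−1)/(4C−4)+0.615/C = 1.1448; K_s = 1+0.5/C = 1.0500
F_a = (F_max−F_min)/2 = 338 N; F_m = (F_max+F_min)/2 = 601 N
τ_a = K_W·8F_aD/(πd³) = 1.1448 × 119.13 = 136.38 MPa
τ_m = K_s·8F_mD/(πd³) = 1.0500 × 211.82 = 222.42 MPa
Soderberg: 1/n_f = τ_a/S_se + τ_m/S_sy = 136.38/205 + 222.42/323 = 0.66528 + 0.68859 = 1.3539
n_f = 1/1.3539 = 0.7386

0.739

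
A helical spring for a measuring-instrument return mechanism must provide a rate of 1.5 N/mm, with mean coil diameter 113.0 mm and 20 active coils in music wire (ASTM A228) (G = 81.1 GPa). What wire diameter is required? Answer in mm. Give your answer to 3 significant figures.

8.08 mm

d = (8D³N_a·k / G)^(1/4) = (8·113.0³·20·1.5 / (81.1×10³))^0.25
  = (4270)^0.25 = 8.0836 mm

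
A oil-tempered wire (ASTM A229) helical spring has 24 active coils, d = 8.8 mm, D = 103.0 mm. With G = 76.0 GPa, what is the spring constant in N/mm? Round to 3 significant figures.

k = Gd⁴/(8D³N_a) = (76.0×10³ × 8.8⁴) / (8 × 103.0³ × 24)
  = 4.55768e+08 / 2.09804e+08 = 2.1724 N/mm

2.17 N/mm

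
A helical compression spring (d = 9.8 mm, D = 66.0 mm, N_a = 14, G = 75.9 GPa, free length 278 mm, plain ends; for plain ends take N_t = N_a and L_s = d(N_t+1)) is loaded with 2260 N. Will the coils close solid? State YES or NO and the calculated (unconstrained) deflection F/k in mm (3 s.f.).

k = Gd⁴/(8D³N_a) = (75.9×10³)(9.8⁴)/(8·66.0³·14) = 21.742 N/mm
N_t = 14; L_s = 9.8·15 = 147 mm; δ_solid = L₀ − L_s = 278 − 147 = 131 mm
δ = F/k = 2260/21.742 = 103.95 mm
δ < δ_solid → spring does not go solid

NO, δ = 104 mm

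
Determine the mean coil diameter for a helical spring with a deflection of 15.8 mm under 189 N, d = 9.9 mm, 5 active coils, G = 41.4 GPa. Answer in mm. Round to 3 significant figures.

Required rate k = F/δ = 189/15.8 = 11.962 N/mm
D = (Gd⁴/(8N_a·k))^(1/3) = (41.4×10³·9.9⁴/(8·5·11.962))^(1/3)
  = (831144)^(1/3) = 94.0211 mm

94.0 mm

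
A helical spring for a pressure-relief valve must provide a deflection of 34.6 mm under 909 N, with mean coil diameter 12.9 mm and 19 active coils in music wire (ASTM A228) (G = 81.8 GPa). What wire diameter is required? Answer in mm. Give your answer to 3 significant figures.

Required rate k = F/δ = 909/34.6 = 26.272 N/mm
d = (8D³N_a·k / G)^(1/4) = (8·12.9³·19·26.272 / (81.8×10³))^0.25
  = (104.8)^0.25 = 3.1995 mm

3.20 mm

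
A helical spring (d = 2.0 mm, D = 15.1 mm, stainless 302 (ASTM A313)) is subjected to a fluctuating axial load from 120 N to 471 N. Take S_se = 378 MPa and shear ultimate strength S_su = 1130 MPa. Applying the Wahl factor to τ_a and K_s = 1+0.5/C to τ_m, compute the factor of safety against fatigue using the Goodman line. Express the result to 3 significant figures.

0.249

C = D/d = 15.1/2.0 = 7.5500; K_W = (4C−1)/(4C−4)+0.615/C = 1.1960; K_s = 1+0.5/C = 1.0662
F_a = (F_max−F_min)/2 = 175.5 N; F_m = (F_max+F_min)/2 = 295.5 N
τ_a = K_W·8F_aD/(πd³) = 1.1960 × 843.54 = 1008.8 MPa
τ_m = K_s·8F_mD/(πd³) = 1.0662 × 1420.3 = 1514.4 MPa
Goodman: 1/n_f = τ_a/S_se + τ_m/S_su = 1008.8/378 + 1514.4/1130 = 2.66888 + 1.34016 = 4.009
n_f = 1/4.009 = 0.2494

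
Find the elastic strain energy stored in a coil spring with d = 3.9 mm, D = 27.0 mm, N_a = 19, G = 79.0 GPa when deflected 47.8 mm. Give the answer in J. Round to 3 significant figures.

k = Gd⁴/(8D³N_a) = (79.0×10³)(3.9⁴)/(8·27.0³·19) = 6.1087 N/mm
U = ½kδ² = 0.5 × 6.1087 × 47.8² = 6978.7 N·mm = 6.9787 J

6.98 J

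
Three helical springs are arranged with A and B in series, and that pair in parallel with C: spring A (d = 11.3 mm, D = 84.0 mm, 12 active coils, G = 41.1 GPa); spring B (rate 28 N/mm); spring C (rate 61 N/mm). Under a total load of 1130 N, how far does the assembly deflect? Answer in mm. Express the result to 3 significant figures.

k_A = Gd⁴/(8D³N_a) = (41.1×10³)(11.3⁴)/(8·84.0³·12) = 11.777 N/mm
Springs A,B series: k_AB = 1/(1/11.777+1/28) = 8.2903 N/mm; parallel with C: k_eq = 8.2903+61 = 69.29 N/mm
δ = F/k_eq = 1130/69.29 = 16.308 mm

16.3 mm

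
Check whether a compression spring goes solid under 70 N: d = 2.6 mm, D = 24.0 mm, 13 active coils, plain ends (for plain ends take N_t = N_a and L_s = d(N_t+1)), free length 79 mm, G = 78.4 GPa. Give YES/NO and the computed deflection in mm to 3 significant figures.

k = Gd⁴/(8D³N_a) = (78.4×10³)(2.6⁴)/(8·24.0³·13) = 2.492 N/mm
N_t = 13; L_s = 2.6·14 = 36.4 mm; δ_solid = L₀ − L_s = 79 − 36.4 = 42.6 mm
δ = F/k = 70/2.492 = 28.09 mm
δ < δ_solid → spring does not go solid

NO, δ = 28.1 mm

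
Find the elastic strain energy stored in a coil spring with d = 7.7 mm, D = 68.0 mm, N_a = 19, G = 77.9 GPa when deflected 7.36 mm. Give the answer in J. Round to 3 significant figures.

k = Gd⁴/(8D³N_a) = (77.9×10³)(7.7⁴)/(8·68.0³·19) = 5.7297 N/mm
U = ½kδ² = 0.5 × 5.7297 × 7.36² = 155.19 N·mm = 0.15519 J

0.155 J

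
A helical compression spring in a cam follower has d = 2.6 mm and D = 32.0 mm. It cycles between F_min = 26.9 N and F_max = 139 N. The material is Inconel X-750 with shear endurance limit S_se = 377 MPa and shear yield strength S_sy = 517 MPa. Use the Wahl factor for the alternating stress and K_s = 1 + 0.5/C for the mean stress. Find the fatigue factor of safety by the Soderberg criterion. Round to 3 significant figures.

0.648

C = D/d = 32.0/2.6 = 12.3077; K_W = (4C−1)/(4C−4)+0.615/C = 1.1163; K_s = 1+0.5/C = 1.0406
F_a = (F_max−F_min)/2 = 56.05 N; F_m = (F_max+F_min)/2 = 82.95 N
τ_a = K_W·8F_aD/(πd³) = 1.1163 × 259.86 = 290.08 MPa
τ_m = K_s·8F_mD/(πd³) = 1.0406 × 384.58 = 400.2 MPa
Soderberg: 1/n_f = τ_a/S_se + τ_m/S_sy = 290.08/377 + 400.2/517 = 0.76946 + 0.77409 = 1.5435
n_f = 1/1.5435 = 0.6479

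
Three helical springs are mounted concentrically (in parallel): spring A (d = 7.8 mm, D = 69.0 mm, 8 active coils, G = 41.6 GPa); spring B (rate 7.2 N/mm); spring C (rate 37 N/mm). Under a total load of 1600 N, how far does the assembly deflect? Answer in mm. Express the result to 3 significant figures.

31.1 mm

k_A = Gd⁴/(8D³N_a) = (41.6×10³)(7.8⁴)/(8·69.0³·8) = 7.3239 N/mm
Parallel: k_eq = 7.3239 + 7.2 + 37 = 51.524 N/mm
δ = F/k_eq = 1600/51.524 = 31.054 mm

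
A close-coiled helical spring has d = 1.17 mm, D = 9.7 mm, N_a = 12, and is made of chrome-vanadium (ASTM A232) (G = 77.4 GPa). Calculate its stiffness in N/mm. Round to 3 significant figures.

1.66 N/mm

k = Gd⁴/(8D³N_a) = (77.4×10³ × 1.17⁴) / (8 × 9.7³ × 12)
  = 145039 / 87616.6 = 1.6554 N/mm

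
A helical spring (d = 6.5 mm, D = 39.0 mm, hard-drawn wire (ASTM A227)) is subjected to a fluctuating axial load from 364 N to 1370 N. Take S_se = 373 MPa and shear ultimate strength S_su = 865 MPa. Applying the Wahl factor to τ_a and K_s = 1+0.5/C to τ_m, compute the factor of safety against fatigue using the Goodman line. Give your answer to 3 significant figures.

C = D/d = 39.0/6.5 = 6.0000; K_W = (4C−1)/(4C−4)+0.615/C = 1.2525; K_s = 1+0.5/C = 1.0833
F_a = (F_max−F_min)/2 = 503 N; F_m = (F_max+F_min)/2 = 867 N
τ_a = K_W·8F_aD/(πd³) = 1.2525 × 181.9 = 227.83 MPa
τ_m = K_s·8F_mD/(πd³) = 1.0833 × 313.53 = 339.66 MPa
Goodman: 1/n_f = τ_a/S_se + τ_m/S_su = 227.83/373 + 339.66/865 = 0.61080 + 0.39267 = 1.0035
n_f = 1/1.0035 = 0.9965

0.997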